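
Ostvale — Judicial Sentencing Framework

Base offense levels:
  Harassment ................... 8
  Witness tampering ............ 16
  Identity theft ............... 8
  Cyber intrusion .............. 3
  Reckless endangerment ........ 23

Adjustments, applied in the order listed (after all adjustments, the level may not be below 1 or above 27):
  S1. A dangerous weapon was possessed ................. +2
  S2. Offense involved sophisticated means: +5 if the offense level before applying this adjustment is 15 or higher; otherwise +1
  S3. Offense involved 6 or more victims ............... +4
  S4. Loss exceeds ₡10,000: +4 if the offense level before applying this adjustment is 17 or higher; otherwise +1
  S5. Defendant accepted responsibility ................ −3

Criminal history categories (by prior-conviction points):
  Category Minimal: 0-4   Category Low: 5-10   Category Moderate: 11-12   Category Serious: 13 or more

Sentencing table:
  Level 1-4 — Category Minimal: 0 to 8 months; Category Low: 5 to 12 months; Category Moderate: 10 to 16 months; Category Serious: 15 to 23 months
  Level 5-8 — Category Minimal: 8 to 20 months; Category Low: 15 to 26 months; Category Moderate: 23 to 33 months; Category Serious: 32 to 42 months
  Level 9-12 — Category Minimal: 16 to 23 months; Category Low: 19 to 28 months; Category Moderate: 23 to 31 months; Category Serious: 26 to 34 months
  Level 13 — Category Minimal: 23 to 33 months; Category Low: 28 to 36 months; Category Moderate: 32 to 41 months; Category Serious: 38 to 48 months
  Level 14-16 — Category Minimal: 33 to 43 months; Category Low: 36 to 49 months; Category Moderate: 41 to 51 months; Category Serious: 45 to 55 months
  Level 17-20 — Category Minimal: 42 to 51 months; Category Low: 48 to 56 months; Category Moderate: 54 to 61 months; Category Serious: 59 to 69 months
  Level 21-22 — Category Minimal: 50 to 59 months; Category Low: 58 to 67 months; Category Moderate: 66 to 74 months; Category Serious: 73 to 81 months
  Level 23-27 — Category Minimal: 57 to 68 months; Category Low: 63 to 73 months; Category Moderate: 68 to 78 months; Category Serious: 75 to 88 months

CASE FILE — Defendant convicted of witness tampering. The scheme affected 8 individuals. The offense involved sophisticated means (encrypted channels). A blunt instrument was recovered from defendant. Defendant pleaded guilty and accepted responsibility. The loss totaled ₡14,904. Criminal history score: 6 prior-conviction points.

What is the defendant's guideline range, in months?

63-73 months

Base offense level for witness tampering: 16.
S1 applies: 16 + 2 = 18.
S2 applies (level before this adjustment is 18 ≥ 15, so +5): 18 + 5 = 23.
S3 applies: 23 + 4 = 27.
S4 applies (level before this adjustment is 27 ≥ 17, so +4): 27 + 4 = 31.
S5 applies: 31 − 3 = 28.
Level 28 exceeds the maximum of 27; capped at 27.
Final offense level: 27.
Criminal history: 6 prior points → Category Low (5-10).
Level 27 falls in the 23-27 band.
Grid: Level 23-27 × Category Low = 63-73 months.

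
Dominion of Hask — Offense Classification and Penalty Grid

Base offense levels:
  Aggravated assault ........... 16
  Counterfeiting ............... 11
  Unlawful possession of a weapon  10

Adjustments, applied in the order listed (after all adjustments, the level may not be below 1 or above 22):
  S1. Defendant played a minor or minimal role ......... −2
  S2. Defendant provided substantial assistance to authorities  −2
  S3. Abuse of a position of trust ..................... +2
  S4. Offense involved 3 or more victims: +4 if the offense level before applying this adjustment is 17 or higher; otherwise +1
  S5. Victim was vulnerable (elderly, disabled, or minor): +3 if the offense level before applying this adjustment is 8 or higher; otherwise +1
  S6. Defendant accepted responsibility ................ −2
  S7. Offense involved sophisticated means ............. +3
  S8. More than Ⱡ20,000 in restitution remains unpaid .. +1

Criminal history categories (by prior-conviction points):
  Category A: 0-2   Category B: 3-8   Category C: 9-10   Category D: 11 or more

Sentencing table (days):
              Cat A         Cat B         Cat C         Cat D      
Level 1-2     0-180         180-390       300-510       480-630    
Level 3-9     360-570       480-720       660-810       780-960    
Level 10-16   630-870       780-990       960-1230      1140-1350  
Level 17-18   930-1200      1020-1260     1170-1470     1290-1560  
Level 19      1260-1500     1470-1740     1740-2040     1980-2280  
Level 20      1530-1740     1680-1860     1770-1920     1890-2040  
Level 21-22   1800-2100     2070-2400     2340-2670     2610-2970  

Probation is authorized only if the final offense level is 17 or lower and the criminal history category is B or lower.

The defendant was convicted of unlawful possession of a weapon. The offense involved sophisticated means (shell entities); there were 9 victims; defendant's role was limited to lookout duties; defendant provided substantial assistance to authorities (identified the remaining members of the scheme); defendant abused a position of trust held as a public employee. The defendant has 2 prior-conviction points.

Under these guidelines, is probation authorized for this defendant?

Base offense level for unlawful possession of a weapon: 10.
S1 applies: 10 − 2 = 8.
S2 applies: 8 − 2 = 6.
S3 applies: 6 + 2 = 8.
S4 applies (level before this adjustment is 8 < 17, so +1): 8 + 1 = 9.
S6 does not apply.
S7 applies: 9 + 3 = 12.
Final offense level: 12.
Criminal history: 2 prior points → Category A (0-2).
Level 12 falls in the 10-16 band.
Grid: Level 10-16 × Category A = 630-870 days.
Probation check: level 12 ≤ 17 and category A ≤ B → eligible.

Yes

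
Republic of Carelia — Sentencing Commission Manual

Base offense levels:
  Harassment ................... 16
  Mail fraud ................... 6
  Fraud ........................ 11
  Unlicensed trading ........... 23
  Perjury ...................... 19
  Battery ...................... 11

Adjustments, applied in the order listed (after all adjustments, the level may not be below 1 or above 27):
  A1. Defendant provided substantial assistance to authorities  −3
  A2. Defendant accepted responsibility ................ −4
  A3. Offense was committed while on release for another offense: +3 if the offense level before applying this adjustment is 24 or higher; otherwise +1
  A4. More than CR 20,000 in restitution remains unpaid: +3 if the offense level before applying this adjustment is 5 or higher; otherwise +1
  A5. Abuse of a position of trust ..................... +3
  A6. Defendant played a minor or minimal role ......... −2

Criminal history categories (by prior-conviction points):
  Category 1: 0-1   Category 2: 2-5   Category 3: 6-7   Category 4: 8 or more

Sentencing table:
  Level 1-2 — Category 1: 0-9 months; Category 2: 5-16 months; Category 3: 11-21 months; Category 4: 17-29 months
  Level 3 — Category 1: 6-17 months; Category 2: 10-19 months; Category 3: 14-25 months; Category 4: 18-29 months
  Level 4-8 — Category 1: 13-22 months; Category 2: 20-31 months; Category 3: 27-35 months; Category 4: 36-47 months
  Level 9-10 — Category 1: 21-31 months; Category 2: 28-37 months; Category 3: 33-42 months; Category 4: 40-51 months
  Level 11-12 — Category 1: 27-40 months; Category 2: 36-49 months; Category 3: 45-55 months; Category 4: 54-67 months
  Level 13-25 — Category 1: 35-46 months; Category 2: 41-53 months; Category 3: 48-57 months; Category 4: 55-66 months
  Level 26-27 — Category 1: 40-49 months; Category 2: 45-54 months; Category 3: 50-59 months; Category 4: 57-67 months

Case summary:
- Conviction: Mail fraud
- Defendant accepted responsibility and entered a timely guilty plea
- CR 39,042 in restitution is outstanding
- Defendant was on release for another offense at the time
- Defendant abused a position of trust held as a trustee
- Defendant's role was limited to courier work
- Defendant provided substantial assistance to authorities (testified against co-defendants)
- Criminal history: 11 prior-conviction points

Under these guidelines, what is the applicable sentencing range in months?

17-29 months

Base offense level for mail fraud: 6.
A1 applies: 6 − 3 = 3.
A2 applies: 3 − 4 = -1.
A3 applies (level before this adjustment is -1 < 24, so +1): -1 + 1 = 0.
A4 applies (level before this adjustment is 0 < 5, so +1): 0 + 1 = 1.
A5 applies: 1 + 3 = 4.
A6 applies: 4 − 2 = 2.
Final offense level: 2.
Criminal history: 11 prior points → Category 4 (8+).
Level 2 falls in the 1-2 band.
Grid: Level 1-2 × Category 4 = 17-29 months.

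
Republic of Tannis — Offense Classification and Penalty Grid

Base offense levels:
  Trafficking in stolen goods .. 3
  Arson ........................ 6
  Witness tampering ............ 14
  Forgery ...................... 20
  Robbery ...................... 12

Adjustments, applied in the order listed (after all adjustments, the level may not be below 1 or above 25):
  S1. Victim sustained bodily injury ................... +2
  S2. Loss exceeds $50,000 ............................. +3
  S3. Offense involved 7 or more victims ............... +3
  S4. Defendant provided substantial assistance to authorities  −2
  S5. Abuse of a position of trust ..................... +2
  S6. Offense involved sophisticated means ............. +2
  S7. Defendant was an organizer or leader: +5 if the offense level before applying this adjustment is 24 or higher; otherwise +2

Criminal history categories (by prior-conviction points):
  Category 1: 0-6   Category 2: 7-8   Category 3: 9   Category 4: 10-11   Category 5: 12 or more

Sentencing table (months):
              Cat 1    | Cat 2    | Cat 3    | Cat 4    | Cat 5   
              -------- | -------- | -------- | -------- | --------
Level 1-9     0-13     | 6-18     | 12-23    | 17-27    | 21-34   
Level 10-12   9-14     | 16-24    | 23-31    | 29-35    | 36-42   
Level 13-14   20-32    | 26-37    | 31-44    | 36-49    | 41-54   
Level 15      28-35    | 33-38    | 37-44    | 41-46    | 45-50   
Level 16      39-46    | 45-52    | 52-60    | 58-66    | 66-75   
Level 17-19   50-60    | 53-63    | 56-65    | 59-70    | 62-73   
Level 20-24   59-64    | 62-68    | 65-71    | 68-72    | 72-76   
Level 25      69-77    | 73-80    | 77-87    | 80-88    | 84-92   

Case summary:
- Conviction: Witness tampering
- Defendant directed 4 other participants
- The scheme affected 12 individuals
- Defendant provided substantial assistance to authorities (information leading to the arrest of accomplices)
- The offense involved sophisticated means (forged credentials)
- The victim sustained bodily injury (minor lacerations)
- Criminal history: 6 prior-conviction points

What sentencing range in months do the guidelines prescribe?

59-64 months

Base offense level for witness tampering: 14.
S1 applies: 14 + 2 = 16.
S2 does not apply.
S3 applies: 16 + 3 = 19.
S4 applies: 19 − 2 = 17.
S5 does not apply.
S6 applies: 17 + 2 = 19.
S7 applies (level before this adjustment is 19 < 24, so +2): 19 + 2 = 21.
Final offense level: 21.
Criminal history: 6 prior points → Category 1 (0-6).
Level 21 falls in the 20-24 band.
Grid: Level 20-24 × Category 1 = 59-64 months.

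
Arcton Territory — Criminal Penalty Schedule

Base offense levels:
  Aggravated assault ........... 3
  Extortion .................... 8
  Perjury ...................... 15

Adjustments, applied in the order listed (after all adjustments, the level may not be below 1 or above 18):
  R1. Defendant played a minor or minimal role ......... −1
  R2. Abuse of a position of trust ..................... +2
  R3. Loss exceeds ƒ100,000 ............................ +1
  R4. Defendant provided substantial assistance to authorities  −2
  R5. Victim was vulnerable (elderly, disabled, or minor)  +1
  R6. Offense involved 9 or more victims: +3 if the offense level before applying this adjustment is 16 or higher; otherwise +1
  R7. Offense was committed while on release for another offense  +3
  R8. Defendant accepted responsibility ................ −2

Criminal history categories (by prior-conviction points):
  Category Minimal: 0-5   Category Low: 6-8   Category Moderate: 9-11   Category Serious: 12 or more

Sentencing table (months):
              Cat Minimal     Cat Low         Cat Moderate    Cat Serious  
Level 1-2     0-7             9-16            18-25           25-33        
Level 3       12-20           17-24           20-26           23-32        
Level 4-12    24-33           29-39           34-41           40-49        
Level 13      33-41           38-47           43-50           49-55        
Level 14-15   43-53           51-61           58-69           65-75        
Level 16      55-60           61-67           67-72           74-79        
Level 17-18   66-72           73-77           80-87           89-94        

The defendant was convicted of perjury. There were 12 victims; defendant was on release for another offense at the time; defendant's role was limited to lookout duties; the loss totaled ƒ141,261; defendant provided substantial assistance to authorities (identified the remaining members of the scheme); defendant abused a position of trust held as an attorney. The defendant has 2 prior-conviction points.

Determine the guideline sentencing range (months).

Base offense level for perjury: 15.
R1 applies: 15 − 1 = 14.
R2 applies: 14 + 2 = 16.
R3 applies: 16 + 1 = 17.
R4 applies: 17 − 2 = 15.
R6 applies (level before this adjustment is 15 < 16, so +1): 15 + 1 = 16.
R7 applies: 16 + 3 = 19.
R8 does not apply.
Level 19 exceeds the maximum of 18; capped at 18.
Final offense level: 18.
Criminal history: 2 prior points → Category Minimal (0-5).
Level 18 falls in the 17-18 band.
Grid: Level 17-18 × Category Minimal = 66-72 months.

66-72 months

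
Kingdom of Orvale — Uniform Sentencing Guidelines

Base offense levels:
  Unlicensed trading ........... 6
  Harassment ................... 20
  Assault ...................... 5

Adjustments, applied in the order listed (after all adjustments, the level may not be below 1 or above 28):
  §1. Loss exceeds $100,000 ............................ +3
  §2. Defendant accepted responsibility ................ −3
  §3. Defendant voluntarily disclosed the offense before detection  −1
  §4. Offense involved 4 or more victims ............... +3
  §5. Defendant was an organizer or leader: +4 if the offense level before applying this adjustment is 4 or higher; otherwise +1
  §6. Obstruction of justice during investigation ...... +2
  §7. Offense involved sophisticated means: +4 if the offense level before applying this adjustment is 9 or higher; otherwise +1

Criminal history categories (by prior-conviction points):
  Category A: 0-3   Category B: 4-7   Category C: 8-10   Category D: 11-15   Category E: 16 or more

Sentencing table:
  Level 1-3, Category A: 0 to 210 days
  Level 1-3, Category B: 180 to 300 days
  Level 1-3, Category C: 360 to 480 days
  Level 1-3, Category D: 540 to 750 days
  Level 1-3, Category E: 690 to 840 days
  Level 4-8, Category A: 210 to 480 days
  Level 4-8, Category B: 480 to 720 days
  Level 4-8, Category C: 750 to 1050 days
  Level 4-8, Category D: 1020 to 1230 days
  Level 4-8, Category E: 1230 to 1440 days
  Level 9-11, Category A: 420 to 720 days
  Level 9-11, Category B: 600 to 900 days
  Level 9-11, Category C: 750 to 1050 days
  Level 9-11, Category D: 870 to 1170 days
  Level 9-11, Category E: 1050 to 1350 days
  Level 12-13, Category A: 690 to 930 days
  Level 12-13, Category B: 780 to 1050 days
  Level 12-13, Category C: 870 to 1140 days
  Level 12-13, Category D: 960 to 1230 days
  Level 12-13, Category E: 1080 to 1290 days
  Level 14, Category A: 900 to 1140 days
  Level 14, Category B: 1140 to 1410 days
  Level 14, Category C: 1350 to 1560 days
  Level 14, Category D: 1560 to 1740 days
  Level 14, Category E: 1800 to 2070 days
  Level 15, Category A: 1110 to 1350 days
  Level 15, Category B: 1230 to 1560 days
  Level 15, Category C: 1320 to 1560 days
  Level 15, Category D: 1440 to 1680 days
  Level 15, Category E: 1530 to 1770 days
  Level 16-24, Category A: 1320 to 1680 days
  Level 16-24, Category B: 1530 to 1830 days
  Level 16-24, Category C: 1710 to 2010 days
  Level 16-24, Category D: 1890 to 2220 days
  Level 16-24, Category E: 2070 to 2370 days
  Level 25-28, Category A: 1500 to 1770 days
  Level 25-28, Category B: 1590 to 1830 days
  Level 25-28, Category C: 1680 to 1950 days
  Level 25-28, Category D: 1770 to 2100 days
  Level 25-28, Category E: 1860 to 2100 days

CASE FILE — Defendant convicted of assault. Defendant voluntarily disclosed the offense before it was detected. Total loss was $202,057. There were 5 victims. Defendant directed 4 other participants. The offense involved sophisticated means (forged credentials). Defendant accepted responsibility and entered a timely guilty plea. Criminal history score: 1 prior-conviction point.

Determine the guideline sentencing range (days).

1110-1350 days

Base offense level for assault: 5.
§1 applies: 5 + 3 = 8.
§2 applies: 8 − 3 = 5.
§3 applies: 5 − 1 = 4.
§4 applies: 4 + 3 = 7.
§5 applies (level before this adjustment is 7 ≥ 4, so +4): 7 + 4 = 11.
§7 applies (level before this adjustment is 11 ≥ 9, so +4): 11 + 4 = 15.
Final offense level: 15.
Criminal history: 1 prior point → Category A (0-3).
Level 15 falls in the 15 band.
Grid: Level 15 × Category A = 1110-1350 days.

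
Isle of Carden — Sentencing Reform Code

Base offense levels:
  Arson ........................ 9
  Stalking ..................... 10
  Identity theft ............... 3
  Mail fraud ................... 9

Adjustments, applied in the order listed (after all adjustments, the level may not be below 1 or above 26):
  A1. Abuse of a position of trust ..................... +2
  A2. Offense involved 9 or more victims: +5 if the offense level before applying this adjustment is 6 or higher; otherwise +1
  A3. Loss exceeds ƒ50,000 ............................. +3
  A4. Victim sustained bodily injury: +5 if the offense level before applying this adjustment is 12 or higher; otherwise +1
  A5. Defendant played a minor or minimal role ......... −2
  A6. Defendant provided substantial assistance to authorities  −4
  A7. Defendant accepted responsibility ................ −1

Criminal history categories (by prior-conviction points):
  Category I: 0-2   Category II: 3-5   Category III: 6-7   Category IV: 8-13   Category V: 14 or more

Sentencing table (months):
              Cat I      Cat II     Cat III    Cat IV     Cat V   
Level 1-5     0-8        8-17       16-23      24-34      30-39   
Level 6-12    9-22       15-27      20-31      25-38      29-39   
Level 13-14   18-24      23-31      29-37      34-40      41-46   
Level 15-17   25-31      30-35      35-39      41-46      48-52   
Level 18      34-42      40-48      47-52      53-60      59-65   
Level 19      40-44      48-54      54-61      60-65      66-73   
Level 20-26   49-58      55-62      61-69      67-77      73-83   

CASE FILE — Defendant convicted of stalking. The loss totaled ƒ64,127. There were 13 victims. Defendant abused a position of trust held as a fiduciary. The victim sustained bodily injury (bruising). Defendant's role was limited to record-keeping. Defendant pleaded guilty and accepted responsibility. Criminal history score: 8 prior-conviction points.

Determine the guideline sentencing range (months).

Base offense level for stalking: 10.
A1 applies: 10 + 2 = 12.
A2 applies (level before this adjustment is 12 ≥ 6, so +5): 12 + 5 = 17.
A3 applies: 17 + 3 = 20.
A4 applies (level before this adjustment is 20 ≥ 12, so +5): 20 + 5 = 25.
A5 applies: 25 − 2 = 23.
A7 applies: 23 − 1 = 22.
Final offense level: 22.
Criminal history: 8 prior points → Category IV (8-13).
Level 22 falls in the 20-26 band.
Grid: Level 20-26 × Category IV = 67-77 months.

67-77 months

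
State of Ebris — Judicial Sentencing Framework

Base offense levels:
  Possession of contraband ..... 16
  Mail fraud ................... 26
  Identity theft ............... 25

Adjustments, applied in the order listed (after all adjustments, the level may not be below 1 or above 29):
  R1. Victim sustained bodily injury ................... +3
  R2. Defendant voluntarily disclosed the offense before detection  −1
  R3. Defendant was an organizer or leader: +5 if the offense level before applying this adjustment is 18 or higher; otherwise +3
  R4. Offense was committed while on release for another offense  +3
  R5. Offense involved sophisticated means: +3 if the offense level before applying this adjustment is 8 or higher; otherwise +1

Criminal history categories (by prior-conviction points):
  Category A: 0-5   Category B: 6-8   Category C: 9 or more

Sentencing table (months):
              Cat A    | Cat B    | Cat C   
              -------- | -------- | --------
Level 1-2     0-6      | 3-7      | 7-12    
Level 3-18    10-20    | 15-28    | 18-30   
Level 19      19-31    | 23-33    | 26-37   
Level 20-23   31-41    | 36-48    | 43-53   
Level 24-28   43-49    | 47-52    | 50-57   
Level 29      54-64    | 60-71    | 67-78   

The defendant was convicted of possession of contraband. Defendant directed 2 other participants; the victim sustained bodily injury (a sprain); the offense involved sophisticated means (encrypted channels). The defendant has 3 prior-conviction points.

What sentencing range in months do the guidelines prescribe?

43-49 months

Base offense level for possession of contraband: 16.
R1 applies: 16 + 3 = 19.
R2 does not apply.
R3 applies (level before this adjustment is 19 ≥ 18, so +5): 19 + 5 = 24.
R4 does not apply.
R5 applies (level before this adjustment is 24 ≥ 8, so +3): 24 + 3 = 27.
Final offense level: 27.
Criminal history: 3 prior points → Category A (0-5).
Level 27 falls in the 24-28 band.
Grid: Level 24-28 × Category A = 43-49 months.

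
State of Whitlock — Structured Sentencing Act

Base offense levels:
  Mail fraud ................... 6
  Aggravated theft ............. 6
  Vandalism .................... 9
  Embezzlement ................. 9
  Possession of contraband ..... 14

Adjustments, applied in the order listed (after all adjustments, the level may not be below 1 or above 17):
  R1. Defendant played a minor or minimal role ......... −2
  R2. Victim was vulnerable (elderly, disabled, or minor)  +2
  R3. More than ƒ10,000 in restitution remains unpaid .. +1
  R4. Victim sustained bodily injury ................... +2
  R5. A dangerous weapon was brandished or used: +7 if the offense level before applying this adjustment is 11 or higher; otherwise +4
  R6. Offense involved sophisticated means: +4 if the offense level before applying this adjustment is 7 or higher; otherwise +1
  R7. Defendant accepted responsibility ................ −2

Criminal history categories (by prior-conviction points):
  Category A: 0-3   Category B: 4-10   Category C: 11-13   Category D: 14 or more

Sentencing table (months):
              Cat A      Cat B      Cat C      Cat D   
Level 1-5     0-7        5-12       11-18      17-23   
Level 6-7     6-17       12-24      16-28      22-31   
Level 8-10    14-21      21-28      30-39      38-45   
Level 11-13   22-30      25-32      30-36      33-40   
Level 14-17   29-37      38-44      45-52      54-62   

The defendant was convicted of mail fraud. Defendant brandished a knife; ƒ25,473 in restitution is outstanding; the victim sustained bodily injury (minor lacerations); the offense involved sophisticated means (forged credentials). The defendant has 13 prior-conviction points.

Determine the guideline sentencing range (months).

45-52 months

Base offense level for mail fraud: 6.
R1 does not apply.
R2 does not apply.
R3 applies: 6 + 1 = 7.
R4 applies: 7 + 2 = 9.
R5 applies (level before this adjustment is 9 < 11, so +4): 9 + 4 = 13.
R6 applies (level before this adjustment is 13 ≥ 7, so +4): 13 + 4 = 17.
R7 does not apply.
Final offense level: 17.
Criminal history: 13 prior points → Category C (11-13).
Level 17 falls in the 14-17 band.
Grid: Level 14-17 × Category C = 45-52 months.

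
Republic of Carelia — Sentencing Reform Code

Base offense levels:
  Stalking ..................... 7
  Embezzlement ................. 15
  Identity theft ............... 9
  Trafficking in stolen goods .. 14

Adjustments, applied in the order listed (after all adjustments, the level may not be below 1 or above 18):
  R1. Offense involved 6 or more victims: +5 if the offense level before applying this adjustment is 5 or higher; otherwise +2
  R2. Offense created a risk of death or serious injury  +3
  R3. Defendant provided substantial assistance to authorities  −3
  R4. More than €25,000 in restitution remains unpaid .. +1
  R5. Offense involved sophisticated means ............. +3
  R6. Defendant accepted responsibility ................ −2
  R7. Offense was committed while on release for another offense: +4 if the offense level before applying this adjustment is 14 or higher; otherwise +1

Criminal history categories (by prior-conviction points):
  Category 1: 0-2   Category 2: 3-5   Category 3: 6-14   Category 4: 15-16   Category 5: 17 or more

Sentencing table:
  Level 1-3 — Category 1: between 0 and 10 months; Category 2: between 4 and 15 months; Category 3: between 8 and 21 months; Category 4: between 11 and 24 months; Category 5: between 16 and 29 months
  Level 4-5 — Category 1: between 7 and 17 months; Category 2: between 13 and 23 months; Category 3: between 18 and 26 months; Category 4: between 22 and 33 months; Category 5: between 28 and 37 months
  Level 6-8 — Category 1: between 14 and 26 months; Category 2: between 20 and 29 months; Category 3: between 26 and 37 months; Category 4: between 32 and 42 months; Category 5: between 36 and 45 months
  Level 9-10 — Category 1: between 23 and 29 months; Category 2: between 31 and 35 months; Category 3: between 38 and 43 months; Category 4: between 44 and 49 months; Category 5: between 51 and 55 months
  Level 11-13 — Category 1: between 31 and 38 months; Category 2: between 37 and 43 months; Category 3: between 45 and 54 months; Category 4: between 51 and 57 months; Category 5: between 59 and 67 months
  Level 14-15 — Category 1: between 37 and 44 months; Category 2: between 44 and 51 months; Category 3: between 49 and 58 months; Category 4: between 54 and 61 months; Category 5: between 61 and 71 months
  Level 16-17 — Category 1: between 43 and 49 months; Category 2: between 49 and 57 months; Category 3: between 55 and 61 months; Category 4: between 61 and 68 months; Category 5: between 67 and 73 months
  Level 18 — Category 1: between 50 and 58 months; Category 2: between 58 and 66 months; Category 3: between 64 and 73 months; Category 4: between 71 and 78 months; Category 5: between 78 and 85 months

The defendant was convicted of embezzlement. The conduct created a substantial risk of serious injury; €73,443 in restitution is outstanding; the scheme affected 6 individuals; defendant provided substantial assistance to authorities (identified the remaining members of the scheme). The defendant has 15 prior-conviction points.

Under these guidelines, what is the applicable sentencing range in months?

Base offense level for embezzlement: 15.
R1 applies (level before this adjustment is 15 ≥ 5, so +5): 15 + 5 = 20.
R2 applies: 20 + 3 = 23.
R3 applies: 23 − 3 = 20.
R4 applies: 20 + 1 = 21.
R5 does not apply.
R7 does not apply.
Level 21 exceeds the maximum of 18; capped at 18.
Final offense level: 18.
Criminal history: 15 prior points → Category 4 (15-16).
Level 18 falls in the 18 band.
Grid: Level 18 × Category 4 = 71-78 months.

71-78 months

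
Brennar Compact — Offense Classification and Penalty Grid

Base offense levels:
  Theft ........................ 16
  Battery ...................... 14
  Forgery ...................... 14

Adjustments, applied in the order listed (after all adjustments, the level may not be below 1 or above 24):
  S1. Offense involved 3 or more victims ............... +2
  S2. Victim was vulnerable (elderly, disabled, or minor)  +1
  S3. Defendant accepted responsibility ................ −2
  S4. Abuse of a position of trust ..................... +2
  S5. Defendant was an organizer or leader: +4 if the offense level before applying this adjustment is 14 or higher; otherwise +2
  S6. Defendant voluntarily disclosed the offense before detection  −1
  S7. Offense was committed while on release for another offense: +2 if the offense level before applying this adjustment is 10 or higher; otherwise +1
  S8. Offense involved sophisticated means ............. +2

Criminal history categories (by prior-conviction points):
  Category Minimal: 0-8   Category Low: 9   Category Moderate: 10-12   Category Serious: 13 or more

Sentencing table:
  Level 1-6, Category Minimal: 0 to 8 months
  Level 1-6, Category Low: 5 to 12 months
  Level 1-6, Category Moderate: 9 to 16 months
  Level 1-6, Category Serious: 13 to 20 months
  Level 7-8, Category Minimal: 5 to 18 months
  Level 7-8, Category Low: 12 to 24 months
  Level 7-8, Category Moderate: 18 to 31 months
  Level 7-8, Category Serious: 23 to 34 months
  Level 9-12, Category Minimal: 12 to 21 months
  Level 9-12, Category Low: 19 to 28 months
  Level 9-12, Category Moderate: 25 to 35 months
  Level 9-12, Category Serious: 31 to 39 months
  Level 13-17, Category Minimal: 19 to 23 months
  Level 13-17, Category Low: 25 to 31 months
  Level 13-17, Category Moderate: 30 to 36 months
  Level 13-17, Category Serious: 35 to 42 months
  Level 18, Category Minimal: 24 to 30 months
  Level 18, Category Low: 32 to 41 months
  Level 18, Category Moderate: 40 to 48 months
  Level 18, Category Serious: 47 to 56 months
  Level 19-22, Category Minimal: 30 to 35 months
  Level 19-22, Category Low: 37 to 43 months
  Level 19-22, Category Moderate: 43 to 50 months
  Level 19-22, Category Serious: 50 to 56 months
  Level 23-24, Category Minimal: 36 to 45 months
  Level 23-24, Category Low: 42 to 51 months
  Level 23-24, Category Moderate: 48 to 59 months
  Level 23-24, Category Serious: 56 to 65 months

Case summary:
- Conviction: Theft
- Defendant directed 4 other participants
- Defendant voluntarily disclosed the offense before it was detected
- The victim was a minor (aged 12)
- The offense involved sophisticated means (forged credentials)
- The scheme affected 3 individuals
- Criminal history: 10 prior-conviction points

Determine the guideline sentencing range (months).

48-59 months

Base offense level for theft: 16.
S1 applies: 16 + 2 = 18.
S2 applies: 18 + 1 = 19.
S4 does not apply.
S5 applies (level before this adjustment is 19 ≥ 14, so +4): 19 + 4 = 23.
S6 applies: 23 − 1 = 22.
S8 applies: 22 + 2 = 24.
Final offense level: 24.
Criminal history: 10 prior points → Category Moderate (10-12).
Level 24 falls in the 23-24 band.
Grid: Level 23-24 × Category Moderate = 48-59 months.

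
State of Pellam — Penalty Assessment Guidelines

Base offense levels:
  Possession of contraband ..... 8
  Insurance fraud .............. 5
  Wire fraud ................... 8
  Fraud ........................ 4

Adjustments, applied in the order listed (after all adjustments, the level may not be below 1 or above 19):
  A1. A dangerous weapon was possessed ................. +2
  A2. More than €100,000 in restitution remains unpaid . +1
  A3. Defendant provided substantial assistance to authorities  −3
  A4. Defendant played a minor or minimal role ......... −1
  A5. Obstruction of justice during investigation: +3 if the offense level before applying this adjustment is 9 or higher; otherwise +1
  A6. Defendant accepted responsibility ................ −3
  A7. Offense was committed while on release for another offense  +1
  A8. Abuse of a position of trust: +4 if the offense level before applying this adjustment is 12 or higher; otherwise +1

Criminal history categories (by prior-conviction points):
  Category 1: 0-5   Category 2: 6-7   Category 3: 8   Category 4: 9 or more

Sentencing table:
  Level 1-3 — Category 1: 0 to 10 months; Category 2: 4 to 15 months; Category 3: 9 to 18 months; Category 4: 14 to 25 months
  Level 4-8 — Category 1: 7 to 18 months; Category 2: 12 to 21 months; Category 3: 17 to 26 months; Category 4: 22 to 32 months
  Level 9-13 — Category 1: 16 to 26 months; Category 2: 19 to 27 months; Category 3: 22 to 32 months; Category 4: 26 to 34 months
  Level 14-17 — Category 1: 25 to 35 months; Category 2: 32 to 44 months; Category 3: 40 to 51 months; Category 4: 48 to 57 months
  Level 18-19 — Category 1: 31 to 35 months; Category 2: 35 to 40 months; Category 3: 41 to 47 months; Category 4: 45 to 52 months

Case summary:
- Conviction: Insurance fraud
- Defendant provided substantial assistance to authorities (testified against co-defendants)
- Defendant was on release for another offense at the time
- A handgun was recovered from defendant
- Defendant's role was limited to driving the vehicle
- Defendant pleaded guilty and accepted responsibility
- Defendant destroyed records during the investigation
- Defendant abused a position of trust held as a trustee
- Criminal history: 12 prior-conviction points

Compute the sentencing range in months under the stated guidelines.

Base offense level for insurance fraud: 5.
A1 applies: 5 + 2 = 7.
A2 does not apply.
A3 applies: 7 − 3 = 4.
A4 applies: 4 − 1 = 3.
A5 applies (level before this adjustment is 3 < 9, so +1): 3 + 1 = 4.
A6 applies: 4 − 3 = 1.
A7 applies: 1 + 1 = 2.
A8 applies (level before this adjustment is 2 < 12, so +1): 2 + 1 = 3.
Final offense level: 3.
Criminal history: 12 prior points → Category 4 (9+).
Level 3 falls in the 1-3 band.
Grid: Level 1-3 × Category 4 = 14-25 months.

14-25 months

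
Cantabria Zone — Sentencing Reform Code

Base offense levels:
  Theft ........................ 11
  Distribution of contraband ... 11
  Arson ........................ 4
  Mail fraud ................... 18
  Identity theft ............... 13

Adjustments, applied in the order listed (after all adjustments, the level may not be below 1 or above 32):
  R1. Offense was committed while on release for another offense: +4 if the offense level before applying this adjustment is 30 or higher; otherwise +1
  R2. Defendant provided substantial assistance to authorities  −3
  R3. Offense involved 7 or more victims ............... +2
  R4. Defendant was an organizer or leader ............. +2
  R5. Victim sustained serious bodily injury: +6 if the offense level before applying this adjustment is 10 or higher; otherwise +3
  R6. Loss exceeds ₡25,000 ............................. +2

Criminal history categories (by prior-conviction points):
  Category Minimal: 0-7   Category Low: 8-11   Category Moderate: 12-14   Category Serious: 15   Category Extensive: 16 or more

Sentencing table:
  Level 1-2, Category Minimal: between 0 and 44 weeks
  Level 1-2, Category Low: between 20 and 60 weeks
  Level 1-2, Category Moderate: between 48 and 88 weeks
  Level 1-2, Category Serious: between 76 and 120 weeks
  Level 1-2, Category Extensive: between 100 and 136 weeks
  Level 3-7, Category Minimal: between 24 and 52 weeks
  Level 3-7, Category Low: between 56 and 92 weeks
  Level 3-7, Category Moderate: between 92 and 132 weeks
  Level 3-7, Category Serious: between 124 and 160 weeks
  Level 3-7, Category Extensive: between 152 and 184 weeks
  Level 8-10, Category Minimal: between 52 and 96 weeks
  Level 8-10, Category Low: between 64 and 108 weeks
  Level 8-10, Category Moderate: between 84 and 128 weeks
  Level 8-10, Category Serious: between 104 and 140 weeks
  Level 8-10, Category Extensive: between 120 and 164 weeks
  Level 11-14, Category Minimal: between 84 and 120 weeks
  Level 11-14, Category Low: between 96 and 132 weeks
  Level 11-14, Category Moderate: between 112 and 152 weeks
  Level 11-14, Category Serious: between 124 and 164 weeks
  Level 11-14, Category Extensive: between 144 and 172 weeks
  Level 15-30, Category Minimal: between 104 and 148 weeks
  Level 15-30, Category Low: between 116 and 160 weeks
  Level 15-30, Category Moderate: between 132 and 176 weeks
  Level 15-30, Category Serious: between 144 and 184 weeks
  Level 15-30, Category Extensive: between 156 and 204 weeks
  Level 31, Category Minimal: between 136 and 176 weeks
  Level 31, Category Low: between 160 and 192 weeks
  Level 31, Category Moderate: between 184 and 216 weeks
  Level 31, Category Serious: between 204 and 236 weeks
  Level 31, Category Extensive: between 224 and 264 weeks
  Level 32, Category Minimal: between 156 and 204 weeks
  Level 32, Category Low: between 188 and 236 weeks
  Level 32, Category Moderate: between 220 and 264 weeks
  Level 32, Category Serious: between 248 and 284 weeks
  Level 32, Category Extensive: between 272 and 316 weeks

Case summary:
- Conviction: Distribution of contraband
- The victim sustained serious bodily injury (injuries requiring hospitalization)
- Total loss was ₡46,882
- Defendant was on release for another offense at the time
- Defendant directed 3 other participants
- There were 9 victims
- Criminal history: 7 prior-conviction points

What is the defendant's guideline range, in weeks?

Base offense level for distribution of contraband: 11.
R1 applies (level before this adjustment is 11 < 30, so +1): 11 + 1 = 12.
R2 does not apply.
R3 applies: 12 + 2 = 14.
R4 applies: 14 + 2 = 16.
R5 applies (level before this adjustment is 16 ≥ 10, so +6): 16 + 6 = 22.
R6 applies: 22 + 2 = 24.
Final offense level: 24.
Criminal history: 7 prior points → Category Minimal (0-7).
Level 24 falls in the 15-30 band.
Grid: Level 15-30 × Category Minimal = 104-148 weeks.

104-148 weeks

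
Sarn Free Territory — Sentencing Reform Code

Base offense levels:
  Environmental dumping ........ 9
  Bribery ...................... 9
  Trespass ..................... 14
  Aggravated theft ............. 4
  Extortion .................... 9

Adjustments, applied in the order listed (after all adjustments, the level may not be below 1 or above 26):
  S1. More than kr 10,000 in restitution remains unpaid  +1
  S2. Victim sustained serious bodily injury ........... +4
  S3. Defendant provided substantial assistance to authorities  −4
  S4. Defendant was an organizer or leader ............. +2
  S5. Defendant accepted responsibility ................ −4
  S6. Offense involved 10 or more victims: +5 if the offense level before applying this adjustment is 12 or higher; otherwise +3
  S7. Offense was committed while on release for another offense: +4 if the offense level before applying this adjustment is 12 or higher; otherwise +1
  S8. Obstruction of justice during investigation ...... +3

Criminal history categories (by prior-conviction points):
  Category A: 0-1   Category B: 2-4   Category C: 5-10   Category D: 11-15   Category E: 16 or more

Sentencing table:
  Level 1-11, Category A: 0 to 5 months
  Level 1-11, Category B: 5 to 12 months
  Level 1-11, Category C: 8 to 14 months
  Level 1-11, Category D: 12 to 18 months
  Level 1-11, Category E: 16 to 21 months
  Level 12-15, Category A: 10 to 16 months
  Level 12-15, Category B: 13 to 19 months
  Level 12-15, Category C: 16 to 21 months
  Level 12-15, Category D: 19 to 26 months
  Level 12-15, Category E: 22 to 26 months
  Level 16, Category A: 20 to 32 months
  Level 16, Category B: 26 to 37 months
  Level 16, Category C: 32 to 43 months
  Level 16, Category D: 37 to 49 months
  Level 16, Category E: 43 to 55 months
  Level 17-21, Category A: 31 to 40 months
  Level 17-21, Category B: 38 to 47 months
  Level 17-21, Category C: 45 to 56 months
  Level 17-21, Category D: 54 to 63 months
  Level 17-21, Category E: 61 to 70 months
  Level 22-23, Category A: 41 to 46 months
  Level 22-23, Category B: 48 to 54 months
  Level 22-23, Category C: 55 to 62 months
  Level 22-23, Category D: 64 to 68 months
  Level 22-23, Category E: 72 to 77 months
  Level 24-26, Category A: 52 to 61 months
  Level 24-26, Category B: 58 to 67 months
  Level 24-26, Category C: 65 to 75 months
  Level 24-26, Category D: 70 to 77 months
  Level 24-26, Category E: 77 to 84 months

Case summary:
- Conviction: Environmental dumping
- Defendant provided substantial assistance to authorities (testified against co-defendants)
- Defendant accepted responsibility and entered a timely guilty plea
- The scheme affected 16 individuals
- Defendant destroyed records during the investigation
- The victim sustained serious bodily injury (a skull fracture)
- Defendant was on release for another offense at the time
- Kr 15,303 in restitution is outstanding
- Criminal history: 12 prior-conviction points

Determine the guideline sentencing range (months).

19-26 months

Base offense level for environmental dumping: 9.
S1 applies: 9 + 1 = 10.
S2 applies: 10 + 4 = 14.
S3 applies: 14 − 4 = 10.
S4 does not apply.
S5 applies: 10 − 4 = 6.
S6 applies (level before this adjustment is 6 < 12, so +3): 6 + 3 = 9.
S7 applies (level before this adjustment is 9 < 12, so +1): 9 + 1 = 10.
S8 applies: 10 + 3 = 13.
Final offense level: 13.
Criminal history: 12 prior points → Category D (11-15).
Level 13 falls in the 12-15 band.
Grid: Level 12-15 × Category D = 19-26 months.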